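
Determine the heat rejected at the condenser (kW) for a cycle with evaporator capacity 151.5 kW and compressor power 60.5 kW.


Q_cond = Q_evap + W
Q_cond = 151.5 + 60.5
Q_cond = 212.0 kW

212.0


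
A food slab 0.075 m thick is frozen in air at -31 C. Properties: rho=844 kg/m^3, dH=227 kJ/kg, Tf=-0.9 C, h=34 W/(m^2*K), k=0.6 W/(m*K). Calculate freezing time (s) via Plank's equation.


dT = -0.9 - (-31) = 30.1 K
term1 = a/(2h) = 0.075/(2*34) = 0.001102941176
term2 = a^2/(8k) = 0.075^2/(8*0.6) = 0.001171875
t = rho*dH*1000/dT * (term1 + term2)
t = 844*227*1000/30.1 * (0.001102941176 + 0.001171875)
t = 14479 s

14479


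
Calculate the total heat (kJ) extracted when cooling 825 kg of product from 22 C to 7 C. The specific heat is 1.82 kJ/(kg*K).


dT = 22 - (7) = 15 K
Q = m * cp * dT = 825 * 1.82 * 15
Q = 22523 kJ

22523


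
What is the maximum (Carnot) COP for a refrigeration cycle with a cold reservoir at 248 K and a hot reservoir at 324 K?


dT = 324 - 248 = 76 K
COP_carnot = T_cold / dT = 248 / 76
COP_carnot = 3.263

3.263


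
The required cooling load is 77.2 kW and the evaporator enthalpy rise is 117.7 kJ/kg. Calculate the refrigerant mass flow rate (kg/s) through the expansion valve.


m_dot = Q / dh
m_dot = 77.2 / 117.7
m_dot = 0.6559 kg/s

0.6559


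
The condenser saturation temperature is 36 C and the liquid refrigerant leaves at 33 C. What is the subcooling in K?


Subcooling = T_cond - T_liquid
Subcooling = 36 - 33
Subcooling = 3 K

3


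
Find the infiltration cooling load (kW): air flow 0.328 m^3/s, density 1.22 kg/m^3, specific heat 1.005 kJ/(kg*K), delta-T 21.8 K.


Q = V_dot * rho * cp * dT
Q = 0.328 * 1.22 * 1.005 * 21.8
Q = 8.767 kW

8.767


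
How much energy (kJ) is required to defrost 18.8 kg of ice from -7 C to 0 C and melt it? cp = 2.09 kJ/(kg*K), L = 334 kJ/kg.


Sensible heat = cp * dT = 2.09 * 7 = 14.63 kJ/kg
Total per kg = 14.63 + 334 = 348.63 kJ/kg
Q = m * total = 18.8 * 348.63
Q = 6554.2 kJ

6554.2


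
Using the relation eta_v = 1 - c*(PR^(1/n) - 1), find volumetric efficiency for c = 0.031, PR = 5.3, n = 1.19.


PR^(1/n) = 5.3^(1/1.19) = 4.06102053
eta_v = 1 - 0.031 * (4.06102053 - 1)
eta_v = 0.9051

0.9051


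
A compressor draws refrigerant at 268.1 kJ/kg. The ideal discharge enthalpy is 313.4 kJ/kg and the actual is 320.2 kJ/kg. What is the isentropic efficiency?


dh_ideal = 313.4 - 268.1 = 45.3 kJ/kg
dh_actual = 320.2 - 268.1 = 52.1 kJ/kg
eta_s = dh_ideal / dh_actual = 45.3 / 52.1
eta_s = 0.8695

0.8695


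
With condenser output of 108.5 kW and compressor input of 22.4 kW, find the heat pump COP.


COP_hp = Q_cond / W
COP_hp = 108.5 / 22.4
COP_hp = 4.844

4.844


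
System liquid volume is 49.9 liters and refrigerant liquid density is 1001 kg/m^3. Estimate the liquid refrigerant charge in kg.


Charge = V * rho / 1000
Charge = 49.9 * 1001 / 1000
Charge = 49.95 kg

49.95


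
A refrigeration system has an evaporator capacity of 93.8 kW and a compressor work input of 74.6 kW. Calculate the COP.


COP = Q_evap / W
COP = 93.8 / 74.6
COP = 1.257

1.257


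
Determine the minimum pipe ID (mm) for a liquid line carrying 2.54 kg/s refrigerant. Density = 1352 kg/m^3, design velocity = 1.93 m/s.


A = m_dot / (rho * v) = 2.54 / (1352 * 1.93) = 0.0009734187694 m^2
d = sqrt(4*A/pi) * 1000
d = 35.2 mm

35.2


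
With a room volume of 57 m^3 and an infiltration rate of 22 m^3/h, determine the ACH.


ACH = flow / volume
ACH = 22 / 57
ACH = 0.386

0.386


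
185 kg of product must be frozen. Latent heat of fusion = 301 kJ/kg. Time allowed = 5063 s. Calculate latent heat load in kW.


Q_lat = m * h_fg / t
Q_lat = 185 * 301 / 5063
Q_lat = 11.0 kW

11.0


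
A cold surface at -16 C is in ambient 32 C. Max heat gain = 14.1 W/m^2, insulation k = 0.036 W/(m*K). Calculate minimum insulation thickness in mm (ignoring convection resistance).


dT = 32 - (-16) = 48 K
thickness = k * dT / q_max * 1000
thickness = 0.036 * 48 / 14.1 * 1000
thickness = 122.6 mm

122.6


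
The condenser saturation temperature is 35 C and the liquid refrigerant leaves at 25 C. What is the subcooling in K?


Subcooling = T_cond - T_liquid
Subcooling = 35 - 25
Subcooling = 10 K

10


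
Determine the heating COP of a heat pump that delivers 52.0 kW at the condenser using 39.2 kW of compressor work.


COP_hp = Q_cond / W
COP_hp = 52.0 / 39.2
COP_hp = 1.327

1.327


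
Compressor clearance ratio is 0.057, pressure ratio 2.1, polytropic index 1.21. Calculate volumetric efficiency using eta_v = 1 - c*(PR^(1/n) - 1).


PR^(1/n) = 2.1^(1/1.21) = 1.84627733
eta_v = 1 - 0.057 * (1.84627733 - 1)
eta_v = 0.9518

0.9518


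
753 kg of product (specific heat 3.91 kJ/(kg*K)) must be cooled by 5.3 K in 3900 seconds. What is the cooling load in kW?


Q = m * cp * dT / t
Q = 753 * 3.91 * 5.3 / 3900
Q = 4.001 kW

4.001


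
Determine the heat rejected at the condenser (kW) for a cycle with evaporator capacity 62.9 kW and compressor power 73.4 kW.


Q_cond = Q_evap + W
Q_cond = 62.9 + 73.4
Q_cond = 136.3 kW

136.3


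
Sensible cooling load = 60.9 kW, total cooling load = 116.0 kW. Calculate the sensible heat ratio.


SHR = Q_sensible / Q_total
SHR = 60.9 / 116.0
SHR = 0.525

0.525


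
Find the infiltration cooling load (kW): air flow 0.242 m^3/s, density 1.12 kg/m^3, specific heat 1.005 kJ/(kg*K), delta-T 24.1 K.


Q = V_dot * rho * cp * dT
Q = 0.242 * 1.12 * 1.005 * 24.1
Q = 6.565 kW

6.565


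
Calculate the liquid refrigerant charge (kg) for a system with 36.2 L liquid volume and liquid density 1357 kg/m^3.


Charge = V * rho / 1000
Charge = 36.2 * 1357 / 1000
Charge = 49.12 kg

49.12


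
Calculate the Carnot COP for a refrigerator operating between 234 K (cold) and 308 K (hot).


dT = 308 - 234 = 74 K
COP_carnot = T_cold / dT = 234 / 74
COP_carnot = 3.162

3.162


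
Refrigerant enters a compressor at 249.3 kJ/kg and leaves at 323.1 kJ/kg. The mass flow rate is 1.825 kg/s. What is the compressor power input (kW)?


dh = 323.1 - 249.3 = 73.8 kJ/kg
W = m_dot * dh = 1.825 * 73.8 = 134.69 kW

134.69


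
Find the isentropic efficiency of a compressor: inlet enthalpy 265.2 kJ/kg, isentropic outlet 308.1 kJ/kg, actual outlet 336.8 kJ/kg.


dh_ideal = 308.1 - 265.2 = 42.9 kJ/kg
dh_actual = 336.8 - 265.2 = 71.6 kJ/kg
eta_s = dh_ideal / dh_actual = 42.9 / 71.6
eta_s = 0.5992

0.5992


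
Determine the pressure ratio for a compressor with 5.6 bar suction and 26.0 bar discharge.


PR = P_high / P_low
PR = 26.0 / 5.6
PR = 4.643

4.643


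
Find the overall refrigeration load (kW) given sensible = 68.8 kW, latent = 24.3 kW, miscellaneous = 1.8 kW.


Q_total = Q_s + Q_l + Q_misc
Q_total = 68.8 + 24.3 + 1.8
Q_total = 94.9 kW

94.9


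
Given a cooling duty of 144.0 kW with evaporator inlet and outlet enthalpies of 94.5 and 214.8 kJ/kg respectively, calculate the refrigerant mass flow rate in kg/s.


dh = 214.8 - 94.5 = 120.3 kJ/kg
m_dot = Q / dh = 144.0 / 120.3 = 1.197 kg/s

1.197


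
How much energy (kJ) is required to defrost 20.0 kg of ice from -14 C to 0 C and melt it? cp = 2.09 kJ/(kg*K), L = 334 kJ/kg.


Sensible heat = cp * dT = 2.09 * 14 = 29.26 kJ/kg
Total per kg = 29.26 + 334 = 363.26 kJ/kg
Q = m * total = 20.0 * 363.26
Q = 7265.2 kJ

7265.2


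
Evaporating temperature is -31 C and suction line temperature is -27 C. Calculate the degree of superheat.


Superheat = T_suction - T_evap
Superheat = -27 - (-31)
Superheat = 4 K

4


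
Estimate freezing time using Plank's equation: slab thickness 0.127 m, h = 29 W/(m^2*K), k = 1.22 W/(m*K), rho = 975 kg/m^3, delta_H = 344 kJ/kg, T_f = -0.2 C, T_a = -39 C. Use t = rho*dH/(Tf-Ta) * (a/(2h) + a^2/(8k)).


dT = -0.2 - (-39) = 38.8 K
term1 = a/(2h) = 0.127/(2*29) = 0.002189655172
term2 = a^2/(8k) = 0.127^2/(8*1.22) = 0.001652561475
t = rho*dH*1000/dT * (term1 + term2)
t = 975*344*1000/38.8 * (0.002189655172 + 0.001652561475)
t = 33213 s

33213


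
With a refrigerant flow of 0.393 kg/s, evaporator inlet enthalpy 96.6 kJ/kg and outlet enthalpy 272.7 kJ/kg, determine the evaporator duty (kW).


dh = 272.7 - 96.6 = 176.1 kJ/kg
Q_evap = m_dot * dh = 0.393 * 176.1
Q_evap = 69.21 kW

69.21


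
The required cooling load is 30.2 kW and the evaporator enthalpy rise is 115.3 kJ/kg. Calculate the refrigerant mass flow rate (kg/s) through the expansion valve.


m_dot = Q / dh
m_dot = 30.2 / 115.3
m_dot = 0.2619 kg/s

0.2619


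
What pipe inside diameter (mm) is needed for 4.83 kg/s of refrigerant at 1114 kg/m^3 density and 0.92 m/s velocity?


A = m_dot / (rho * v) = 4.83 / (1114 * 0.92) = 0.004712746858 m^2
d = sqrt(4*A/pi) * 1000
d = 77.5 mm

77.5


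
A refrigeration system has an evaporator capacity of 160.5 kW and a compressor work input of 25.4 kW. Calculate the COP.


COP = Q_evap / W
COP = 160.5 / 25.4
COP = 6.319

6.319


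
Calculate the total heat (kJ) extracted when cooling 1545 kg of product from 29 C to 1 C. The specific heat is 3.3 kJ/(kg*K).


dT = 29 - (1) = 28 K
Q = m * cp * dT = 1545 * 3.3 * 28
Q = 142758 kJ

142758


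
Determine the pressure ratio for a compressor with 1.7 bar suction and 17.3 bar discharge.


PR = P_high / P_low
PR = 17.3 / 1.7
PR = 10.176

10.176


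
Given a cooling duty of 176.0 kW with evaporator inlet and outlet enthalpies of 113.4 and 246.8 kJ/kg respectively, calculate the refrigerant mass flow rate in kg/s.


dh = 246.8 - 113.4 = 133.4 kJ/kg
m_dot = Q / dh = 176.0 / 133.4 = 1.3193 kg/s

1.3193


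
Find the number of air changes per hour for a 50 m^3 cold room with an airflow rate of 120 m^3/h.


ACH = flow / volume
ACH = 120 / 50
ACH = 2.4

2.4


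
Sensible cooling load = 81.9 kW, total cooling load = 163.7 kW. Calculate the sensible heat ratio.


SHR = Q_sensible / Q_total
SHR = 81.9 / 163.7
SHR = 0.5

0.5


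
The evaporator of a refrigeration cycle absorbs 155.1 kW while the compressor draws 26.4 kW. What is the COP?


COP = Q_evap / W
COP = 155.1 / 26.4
COP = 5.875

5.875


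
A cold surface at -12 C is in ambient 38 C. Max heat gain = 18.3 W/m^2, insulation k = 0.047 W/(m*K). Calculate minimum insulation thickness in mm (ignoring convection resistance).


dT = 38 - (-12) = 50 K
thickness = k * dT / q_max * 1000
thickness = 0.047 * 50 / 18.3 * 1000
thickness = 128.4 mm

128.4


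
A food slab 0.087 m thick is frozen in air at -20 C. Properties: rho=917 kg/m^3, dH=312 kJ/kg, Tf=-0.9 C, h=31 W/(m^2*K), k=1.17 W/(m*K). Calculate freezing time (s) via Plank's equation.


dT = -0.9 - (-20) = 19.1 K
term1 = a/(2h) = 0.087/(2*31) = 0.001403225806
term2 = a^2/(8k) = 0.087^2/(8*1.17) = 0.0008086538462
t = rho*dH*1000/dT * (term1 + term2)
t = 917*312*1000/19.1 * (0.001403225806 + 0.0008086538462)
t = 33132 s

33132


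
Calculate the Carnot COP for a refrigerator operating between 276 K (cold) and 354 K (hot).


dT = 354 - 276 = 78 K
COP_carnot = T_cold / dT = 276 / 78
COP_carnot = 3.538

3.538


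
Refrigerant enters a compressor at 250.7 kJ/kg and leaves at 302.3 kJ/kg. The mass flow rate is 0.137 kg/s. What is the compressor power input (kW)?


dh = 302.3 - 250.7 = 51.6 kJ/kg
W = m_dot * dh = 0.137 * 51.6 = 7.07 kW

7.07


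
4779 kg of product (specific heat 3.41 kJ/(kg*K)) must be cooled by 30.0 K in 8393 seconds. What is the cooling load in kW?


Q = m * cp * dT / t
Q = 4779 * 3.41 * 30.0 / 8393
Q = 58.25 kW

58.25


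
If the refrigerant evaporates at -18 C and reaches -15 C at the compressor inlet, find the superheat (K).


Superheat = T_suction - T_evap
Superheat = -15 - (-18)
Superheat = 3 K

3


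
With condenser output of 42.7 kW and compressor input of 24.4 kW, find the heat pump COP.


COP_hp = Q_cond / W
COP_hp = 42.7 / 24.4
COP_hp = 1.75

1.75


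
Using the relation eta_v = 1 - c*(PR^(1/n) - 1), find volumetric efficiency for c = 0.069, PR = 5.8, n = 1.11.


PR^(1/n) = 5.8^(1/1.11) = 4.87273695
eta_v = 1 - 0.069 * (4.87273695 - 1)
eta_v = 0.7328

0.7328


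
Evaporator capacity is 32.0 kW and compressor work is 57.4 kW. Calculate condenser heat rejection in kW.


Q_cond = Q_evap + W
Q_cond = 32.0 + 57.4
Q_cond = 89.4 kW

89.4


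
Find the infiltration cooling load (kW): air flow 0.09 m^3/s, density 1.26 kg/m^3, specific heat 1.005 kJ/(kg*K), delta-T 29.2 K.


Q = V_dot * rho * cp * dT
Q = 0.09 * 1.26 * 1.005 * 29.2
Q = 3.328 kW

3.328


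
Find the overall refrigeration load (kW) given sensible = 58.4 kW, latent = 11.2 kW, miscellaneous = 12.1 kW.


Q_total = Q_s + Q_l + Q_misc
Q_total = 58.4 + 11.2 + 12.1
Q_total = 81.7 kW

81.7


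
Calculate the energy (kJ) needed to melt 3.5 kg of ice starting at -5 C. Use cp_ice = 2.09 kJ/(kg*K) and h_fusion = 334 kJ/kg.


Sensible heat = cp * dT = 2.09 * 5 = 10.45 kJ/kg
Total per kg = 10.45 + 334 = 344.45 kJ/kg
Q = m * total = 3.5 * 344.45
Q = 1205.6 kJ

1205.6


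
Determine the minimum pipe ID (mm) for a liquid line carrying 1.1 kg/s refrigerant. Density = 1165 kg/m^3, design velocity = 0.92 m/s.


A = m_dot / (rho * v) = 1.1 / (1165 * 0.92) = 0.001026310879 m^2
d = sqrt(4*A/pi) * 1000
d = 36.1 mm

36.1


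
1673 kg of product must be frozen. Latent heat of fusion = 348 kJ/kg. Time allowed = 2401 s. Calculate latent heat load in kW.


Q_lat = m * h_fg / t
Q_lat = 1673 * 348 / 2401
Q_lat = 242.48 kW

242.48


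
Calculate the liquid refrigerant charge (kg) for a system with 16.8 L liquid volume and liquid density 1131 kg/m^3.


Charge = V * rho / 1000
Charge = 16.8 * 1131 / 1000
Charge = 19.0 kg

19.0


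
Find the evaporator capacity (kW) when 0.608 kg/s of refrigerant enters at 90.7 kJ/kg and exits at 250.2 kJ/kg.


dh = 250.2 - 90.7 = 159.5 kJ/kg
Q_evap = m_dot * dh = 0.608 * 159.5
Q_evap = 96.98 kW

96.98


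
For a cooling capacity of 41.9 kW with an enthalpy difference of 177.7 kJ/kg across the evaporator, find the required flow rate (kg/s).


m_dot = Q / dh
m_dot = 41.9 / 177.7
m_dot = 0.2358 kg/s

0.2358


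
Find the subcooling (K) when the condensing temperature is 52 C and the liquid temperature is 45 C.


Subcooling = T_cond - T_liquid
Subcooling = 52 - 45
Subcooling = 7 K

7


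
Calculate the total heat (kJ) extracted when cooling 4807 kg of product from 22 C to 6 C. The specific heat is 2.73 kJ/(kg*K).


dT = 22 - (6) = 16 K
Q = m * cp * dT = 4807 * 2.73 * 16
Q = 209970 kJ

209970


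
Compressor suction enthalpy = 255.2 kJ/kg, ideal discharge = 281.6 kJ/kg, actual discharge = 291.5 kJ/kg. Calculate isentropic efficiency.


dh_ideal = 281.6 - 255.2 = 26.4 kJ/kg
dh_actual = 291.5 - 255.2 = 36.3 kJ/kg
eta_s = dh_ideal / dh_actual = 26.4 / 36.3
eta_s = 0.7273

0.7273


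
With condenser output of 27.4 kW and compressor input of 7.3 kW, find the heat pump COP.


COP_hp = Q_cond / W
COP_hp = 27.4 / 7.3
COP_hp = 3.753

3.753


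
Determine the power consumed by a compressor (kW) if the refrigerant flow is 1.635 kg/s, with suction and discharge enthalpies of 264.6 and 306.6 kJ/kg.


dh = 306.6 - 264.6 = 42.0 kJ/kg
W = m_dot * dh = 1.635 * 42.0 = 68.67 kW

68.67


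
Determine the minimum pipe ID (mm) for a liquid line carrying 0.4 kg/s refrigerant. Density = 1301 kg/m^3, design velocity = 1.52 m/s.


A = m_dot / (rho * v) = 0.4 / (1301 * 1.52) = 0.0002022735548 m^2
d = sqrt(4*A/pi) * 1000
d = 16.0 mm

16.0


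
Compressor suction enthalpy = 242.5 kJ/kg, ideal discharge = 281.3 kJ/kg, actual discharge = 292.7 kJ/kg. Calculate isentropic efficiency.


dh_ideal = 281.3 - 242.5 = 38.8 kJ/kg
dh_actual = 292.7 - 242.5 = 50.2 kJ/kg
eta_s = dh_ideal / dh_actual = 38.8 / 50.2
eta_s = 0.7729

0.7729


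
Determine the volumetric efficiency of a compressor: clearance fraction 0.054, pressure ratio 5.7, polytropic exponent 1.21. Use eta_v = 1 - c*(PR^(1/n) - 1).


PR^(1/n) = 5.7^(1/1.21) = 4.21395568
eta_v = 1 - 0.054 * (4.21395568 - 1)
eta_v = 0.8264

0.8264


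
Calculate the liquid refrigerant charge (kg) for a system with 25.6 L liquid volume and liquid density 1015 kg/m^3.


Charge = V * rho / 1000
Charge = 25.6 * 1015 / 1000
Charge = 25.98 kg

25.98


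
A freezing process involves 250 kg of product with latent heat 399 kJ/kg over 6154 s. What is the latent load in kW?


Q_lat = m * h_fg / t
Q_lat = 250 * 399 / 6154
Q_lat = 16.21 kW

16.21


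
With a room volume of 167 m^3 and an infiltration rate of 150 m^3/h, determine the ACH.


ACH = flow / volume
ACH = 150 / 167
ACH = 0.898

0.898


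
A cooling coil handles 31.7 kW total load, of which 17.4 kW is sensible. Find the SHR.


SHR = Q_sensible / Q_total
SHR = 17.4 / 31.7
SHR = 0.549

0.549


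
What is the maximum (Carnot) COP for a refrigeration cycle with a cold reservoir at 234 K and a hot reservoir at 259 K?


dT = 259 - 234 = 25 K
COP_carnot = T_cold / dT = 234 / 25
COP_carnot = 9.36

9.36


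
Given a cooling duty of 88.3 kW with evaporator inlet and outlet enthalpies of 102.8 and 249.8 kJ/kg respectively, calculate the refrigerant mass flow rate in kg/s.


dh = 249.8 - 102.8 = 147.0 kJ/kg
m_dot = Q / dh = 88.3 / 147.0 = 0.6007 kg/s

0.6007


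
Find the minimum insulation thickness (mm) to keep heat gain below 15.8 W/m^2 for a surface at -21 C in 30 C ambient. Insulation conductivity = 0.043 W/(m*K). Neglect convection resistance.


dT = 30 - (-21) = 51 K
thickness = k * dT / q_max * 1000
thickness = 0.043 * 51 / 15.8 * 1000
thickness = 138.8 mm

138.8


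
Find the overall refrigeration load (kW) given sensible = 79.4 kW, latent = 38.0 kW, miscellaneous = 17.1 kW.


Q_total = Q_s + Q_l + Q_misc
Q_total = 79.4 + 38.0 + 17.1
Q_total = 134.5 kW

134.5


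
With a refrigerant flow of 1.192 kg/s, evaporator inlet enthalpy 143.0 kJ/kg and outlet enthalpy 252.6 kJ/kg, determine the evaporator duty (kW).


dh = 252.6 - 143.0 = 109.6 kJ/kg
Q_evap = m_dot * dh = 1.192 * 109.6
Q_evap = 130.64 kW

130.64


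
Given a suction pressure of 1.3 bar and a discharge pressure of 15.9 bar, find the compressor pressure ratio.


PR = P_high / P_low
PR = 15.9 / 1.3
PR = 12.231

12.231


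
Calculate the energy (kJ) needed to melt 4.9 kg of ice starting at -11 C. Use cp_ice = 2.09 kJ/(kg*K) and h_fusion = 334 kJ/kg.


Sensible heat = cp * dT = 2.09 * 11 = 22.99 kJ/kg
Total per kg = 22.99 + 334 = 356.99 kJ/kg
Q = m * total = 4.9 * 356.99
Q = 1749.3 kJ

1749.3


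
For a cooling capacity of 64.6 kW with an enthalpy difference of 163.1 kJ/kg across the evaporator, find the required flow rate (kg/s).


m_dot = Q / dh
m_dot = 64.6 / 163.1
m_dot = 0.3961 kg/s

0.3961


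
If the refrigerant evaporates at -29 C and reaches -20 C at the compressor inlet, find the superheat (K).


Superheat = T_suction - T_evap
Superheat = -20 - (-29)
Superheat = 9 K

9


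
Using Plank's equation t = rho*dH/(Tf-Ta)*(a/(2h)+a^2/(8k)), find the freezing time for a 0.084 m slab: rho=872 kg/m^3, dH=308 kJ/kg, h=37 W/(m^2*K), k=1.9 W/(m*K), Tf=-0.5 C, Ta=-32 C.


dT = -0.5 - (-32) = 31.5 K
term1 = a/(2h) = 0.084/(2*37) = 0.001135135135
term2 = a^2/(8k) = 0.084^2/(8*1.9) = 0.0004642105263
t = rho*dH*1000/dT * (term1 + term2)
t = 872*308*1000/31.5 * (0.001135135135 + 0.0004642105263)
t = 13636 s

13636


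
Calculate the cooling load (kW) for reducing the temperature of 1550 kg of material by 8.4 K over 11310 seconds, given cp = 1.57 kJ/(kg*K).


Q = m * cp * dT / t
Q = 1550 * 1.57 * 8.4 / 11310
Q = 1.807 kW

1.807


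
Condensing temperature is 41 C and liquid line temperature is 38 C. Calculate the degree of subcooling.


Subcooling = T_cond - T_liquid
Subcooling = 41 - 38
Subcooling = 3 K

3


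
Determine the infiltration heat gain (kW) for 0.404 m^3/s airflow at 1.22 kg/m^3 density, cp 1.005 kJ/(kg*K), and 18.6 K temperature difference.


Q = V_dot * rho * cp * dT
Q = 0.404 * 1.22 * 1.005 * 18.6
Q = 9.213 kW

9.213


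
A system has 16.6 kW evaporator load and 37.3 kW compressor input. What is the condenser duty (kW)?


Q_cond = Q_evap + W
Q_cond = 16.6 + 37.3
Q_cond = 53.9 kW

53.9


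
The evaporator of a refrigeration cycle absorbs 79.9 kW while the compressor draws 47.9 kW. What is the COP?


COP = Q_evap / W
COP = 79.9 / 47.9
COP = 1.668

1.668


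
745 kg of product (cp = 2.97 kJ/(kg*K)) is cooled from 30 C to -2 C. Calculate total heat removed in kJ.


dT = 30 - (-2) = 32 K
Q = m * cp * dT = 745 * 2.97 * 32
Q = 70805 kJ

70805


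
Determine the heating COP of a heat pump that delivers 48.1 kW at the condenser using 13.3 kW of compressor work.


COP_hp = Q_cond / W
COP_hp = 48.1 / 13.3
COP_hp = 3.617

3.617


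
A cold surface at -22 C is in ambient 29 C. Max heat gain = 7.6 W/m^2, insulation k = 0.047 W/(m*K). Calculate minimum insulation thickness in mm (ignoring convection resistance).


dT = 29 - (-22) = 51 K
thickness = k * dT / q_max * 1000
thickness = 0.047 * 51 / 7.6 * 1000
thickness = 315.4 mm

315.4


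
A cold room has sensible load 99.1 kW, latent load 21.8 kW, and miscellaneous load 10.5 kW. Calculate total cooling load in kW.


Q_total = Q_s + Q_l + Q_misc
Q_total = 99.1 + 21.8 + 10.5
Q_total = 131.4 kW

131.4


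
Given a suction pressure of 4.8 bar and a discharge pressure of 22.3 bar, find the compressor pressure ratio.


PR = P_high / P_low
PR = 22.3 / 4.8
PR = 4.646

4.646


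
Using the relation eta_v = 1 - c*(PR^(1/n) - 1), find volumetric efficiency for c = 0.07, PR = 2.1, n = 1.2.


PR^(1/n) = 2.1^(1/1.2) = 1.85573551
eta_v = 1 - 0.07 * (1.85573551 - 1)
eta_v = 0.9401

0.9401


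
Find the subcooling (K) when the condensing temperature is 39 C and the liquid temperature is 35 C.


Subcooling = T_cond - T_liquid
Subcooling = 39 - 35
Subcooling = 4 K

4


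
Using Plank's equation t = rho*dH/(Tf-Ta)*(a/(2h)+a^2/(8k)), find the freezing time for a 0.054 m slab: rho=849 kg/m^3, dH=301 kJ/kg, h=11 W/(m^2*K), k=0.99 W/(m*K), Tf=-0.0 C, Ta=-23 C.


dT = -0.0 - (-23) = 23.0 K
term1 = a/(2h) = 0.054/(2*11) = 0.002454545455
term2 = a^2/(8k) = 0.054^2/(8*0.99) = 0.0003681818182
t = rho*dH*1000/dT * (term1 + term2)
t = 849*301*1000/23.0 * (0.002454545455 + 0.0003681818182)
t = 31363 s

31363


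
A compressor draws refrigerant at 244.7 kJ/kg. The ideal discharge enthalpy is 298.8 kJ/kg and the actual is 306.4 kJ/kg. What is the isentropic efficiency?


dh_ideal = 298.8 - 244.7 = 54.1 kJ/kg
dh_actual = 306.4 - 244.7 = 61.7 kJ/kg
eta_s = dh_ideal / dh_actual = 54.1 / 61.7
eta_s = 0.8768

0.8768


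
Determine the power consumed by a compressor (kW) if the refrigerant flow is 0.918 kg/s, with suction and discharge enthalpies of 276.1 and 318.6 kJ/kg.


dh = 318.6 - 276.1 = 42.5 kJ/kg
W = m_dot * dh = 0.918 * 42.5 = 39.02 kW

39.02


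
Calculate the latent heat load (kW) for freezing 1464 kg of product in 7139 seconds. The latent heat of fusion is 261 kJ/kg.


Q_lat = m * h_fg / t
Q_lat = 1464 * 261 / 7139
Q_lat = 53.52 kW

53.52


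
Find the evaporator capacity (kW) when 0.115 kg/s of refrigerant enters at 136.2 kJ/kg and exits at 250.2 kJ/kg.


dh = 250.2 - 136.2 = 114.0 kJ/kg
Q_evap = m_dot * dh = 0.115 * 114.0
Q_evap = 13.11 kW

13.11


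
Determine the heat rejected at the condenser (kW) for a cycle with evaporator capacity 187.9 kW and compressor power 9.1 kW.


Q_cond = Q_evap + W
Q_cond = 187.9 + 9.1
Q_cond = 197.0 kW

197.0


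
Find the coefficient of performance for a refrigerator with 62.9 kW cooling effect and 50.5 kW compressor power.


COP = Q_evap / W
COP = 62.9 / 50.5
COP = 1.246

1.246


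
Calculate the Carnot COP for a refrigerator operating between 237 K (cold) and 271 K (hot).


dT = 271 - 237 = 34 K
COP_carnot = T_cold / dT = 237 / 34
COP_carnot = 6.971

6.971


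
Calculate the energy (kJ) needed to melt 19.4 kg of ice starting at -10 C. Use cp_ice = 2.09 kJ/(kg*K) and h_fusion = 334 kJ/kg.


Sensible heat = cp * dT = 2.09 * 10 = 20.9 kJ/kg
Total per kg = 20.9 + 334 = 354.9 kJ/kg
Q = m * total = 19.4 * 354.9
Q = 6885.1 kJ

6885.1


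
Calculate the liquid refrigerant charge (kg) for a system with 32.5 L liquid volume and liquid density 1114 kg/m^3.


Charge = V * rho / 1000
Charge = 32.5 * 1114 / 1000
Charge = 36.21 kg

36.21


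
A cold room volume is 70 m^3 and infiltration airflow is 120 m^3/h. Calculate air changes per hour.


ACH = flow / volume
ACH = 120 / 70
ACH = 1.714

1.714


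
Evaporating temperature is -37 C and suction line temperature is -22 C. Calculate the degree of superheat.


Superheat = T_suction - T_evap
Superheat = -22 - (-37)
Superheat = 15 K

15


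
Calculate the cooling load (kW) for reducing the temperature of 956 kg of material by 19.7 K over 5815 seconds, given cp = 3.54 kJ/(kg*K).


Q = m * cp * dT / t
Q = 956 * 3.54 * 19.7 / 5815
Q = 11.465 kW

11.465


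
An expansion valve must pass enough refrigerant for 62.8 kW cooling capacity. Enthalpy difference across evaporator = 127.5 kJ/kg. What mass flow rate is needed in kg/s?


m_dot = Q / dh
m_dot = 62.8 / 127.5
m_dot = 0.4925 kg/s

0.4925


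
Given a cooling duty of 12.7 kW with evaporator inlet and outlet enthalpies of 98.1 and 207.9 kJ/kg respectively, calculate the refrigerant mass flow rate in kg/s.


dh = 207.9 - 98.1 = 109.8 kJ/kg
m_dot = Q / dh = 12.7 / 109.8 = 0.1157 kg/s

0.1157


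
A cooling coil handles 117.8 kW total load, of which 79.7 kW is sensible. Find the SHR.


SHR = Q_sensible / Q_total
SHR = 79.7 / 117.8
SHR = 0.677

0.677


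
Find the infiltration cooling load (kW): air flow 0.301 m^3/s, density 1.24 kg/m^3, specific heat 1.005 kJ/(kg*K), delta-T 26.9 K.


Q = V_dot * rho * cp * dT
Q = 0.301 * 1.24 * 1.005 * 26.9
Q = 10.09 kW

10.09


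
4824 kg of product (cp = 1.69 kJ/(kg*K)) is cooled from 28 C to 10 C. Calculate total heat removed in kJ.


dT = 28 - (10) = 18 K
Q = m * cp * dT = 4824 * 1.69 * 18
Q = 146746 kJ

146746


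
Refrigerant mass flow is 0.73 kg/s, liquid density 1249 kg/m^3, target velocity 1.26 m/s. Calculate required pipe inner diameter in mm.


A = m_dot / (rho * v) = 0.73 / (1249 * 1.26) = 0.000463863154 m^2
d = sqrt(4*A/pi) * 1000
d = 24.3 mm

24.3


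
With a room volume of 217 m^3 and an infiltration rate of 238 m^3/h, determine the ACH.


ACH = flow / volume
ACH = 238 / 217
ACH = 1.097

1.097


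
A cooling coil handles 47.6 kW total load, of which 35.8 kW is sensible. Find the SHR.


SHR = Q_sensible / Q_total
SHR = 35.8 / 47.6
SHR = 0.752

0.752


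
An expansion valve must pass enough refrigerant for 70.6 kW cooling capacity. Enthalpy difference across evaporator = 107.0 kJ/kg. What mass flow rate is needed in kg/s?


m_dot = Q / dh
m_dot = 70.6 / 107.0
m_dot = 0.6598 kg/s

0.6598


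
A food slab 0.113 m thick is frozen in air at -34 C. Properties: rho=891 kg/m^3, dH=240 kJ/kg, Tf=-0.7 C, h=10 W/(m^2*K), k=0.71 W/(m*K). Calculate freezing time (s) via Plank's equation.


dT = -0.7 - (-34) = 33.3 K
term1 = a/(2h) = 0.113/(2*10) = 0.00565
term2 = a^2/(8k) = 0.113^2/(8*0.71) = 0.00224806338
t = rho*dH*1000/dT * (term1 + term2)
t = 891*240*1000/33.3 * (0.00565 + 0.00224806338)
t = 50718 s

50718


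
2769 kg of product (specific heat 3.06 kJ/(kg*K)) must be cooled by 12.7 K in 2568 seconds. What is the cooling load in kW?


Q = m * cp * dT / t
Q = 2769 * 3.06 * 12.7 / 2568
Q = 41.904 kW

41.904


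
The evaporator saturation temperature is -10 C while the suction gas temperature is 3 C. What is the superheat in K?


Superheat = T_suction - T_evap
Superheat = 3 - (-10)
Superheat = 13 K

13


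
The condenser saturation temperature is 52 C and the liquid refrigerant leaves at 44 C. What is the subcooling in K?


Subcooling = T_cond - T_liquid
Subcooling = 52 - 44
Subcooling = 8 K

8


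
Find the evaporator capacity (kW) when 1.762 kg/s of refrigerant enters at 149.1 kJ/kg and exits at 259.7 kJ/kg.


dh = 259.7 - 149.1 = 110.6 kJ/kg
Q_evap = m_dot * dh = 1.762 * 110.6
Q_evap = 194.88 kW

194.88


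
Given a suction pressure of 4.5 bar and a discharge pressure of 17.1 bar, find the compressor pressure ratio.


PR = P_high / P_low
PR = 17.1 / 4.5
PR = 3.8

3.8


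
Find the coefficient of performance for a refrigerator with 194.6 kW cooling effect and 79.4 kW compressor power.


COP = Q_evap / W
COP = 194.6 / 79.4
COP = 2.451

2.451


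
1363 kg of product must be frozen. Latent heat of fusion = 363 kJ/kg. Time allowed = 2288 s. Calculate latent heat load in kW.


Q_lat = m * h_fg / t
Q_lat = 1363 * 363 / 2288
Q_lat = 216.25 kW

216.25


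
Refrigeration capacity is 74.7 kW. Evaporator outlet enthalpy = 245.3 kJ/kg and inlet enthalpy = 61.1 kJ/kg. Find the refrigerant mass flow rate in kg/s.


dh = 245.3 - 61.1 = 184.2 kJ/kg
m_dot = Q / dh = 74.7 / 184.2 = 0.4055 kg/s

0.4055


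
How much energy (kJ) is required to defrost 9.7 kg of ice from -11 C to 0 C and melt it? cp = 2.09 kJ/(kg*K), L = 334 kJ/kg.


Sensible heat = cp * dT = 2.09 * 11 = 22.99 kJ/kg
Total per kg = 22.99 + 334 = 356.99 kJ/kg
Q = m * total = 9.7 * 356.99
Q = 3462.8 kJ

3462.8


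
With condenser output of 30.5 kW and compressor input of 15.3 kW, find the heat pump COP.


COP_hp = Q_cond / W
COP_hp = 30.5 / 15.3
COP_hp = 1.993

1.993


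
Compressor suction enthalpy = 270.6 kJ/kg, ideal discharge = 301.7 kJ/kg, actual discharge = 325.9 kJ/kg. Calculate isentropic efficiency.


dh_ideal = 301.7 - 270.6 = 31.1 kJ/kg
dh_actual = 325.9 - 270.6 = 55.3 kJ/kg
eta_s = dh_ideal / dh_actual = 31.1 / 55.3
eta_s = 0.5624

0.5624


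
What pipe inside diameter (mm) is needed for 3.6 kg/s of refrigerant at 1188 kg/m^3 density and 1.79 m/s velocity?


A = m_dot / (rho * v) = 3.6 / (1188 * 1.79) = 0.001692906721 m^2
d = sqrt(4*A/pi) * 1000
d = 46.4 mm

46.4


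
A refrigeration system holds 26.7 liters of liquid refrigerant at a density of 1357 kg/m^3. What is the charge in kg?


Charge = V * rho / 1000
Charge = 26.7 * 1357 / 1000
Charge = 36.23 kg

36.23


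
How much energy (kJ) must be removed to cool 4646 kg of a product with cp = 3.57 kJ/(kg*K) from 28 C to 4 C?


dT = 28 - (4) = 24 K
Q = m * cp * dT = 4646 * 3.57 * 24
Q = 398069 kJ

398069


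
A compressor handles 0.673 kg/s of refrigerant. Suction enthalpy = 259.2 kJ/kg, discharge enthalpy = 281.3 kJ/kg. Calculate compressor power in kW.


dh = 281.3 - 259.2 = 22.1 kJ/kg
W = m_dot * dh = 0.673 * 22.1 = 14.87 kW

14.87


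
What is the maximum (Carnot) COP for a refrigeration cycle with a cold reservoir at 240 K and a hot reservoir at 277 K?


dT = 277 - 240 = 37 K
COP_carnot = T_cold / dT = 240 / 37
COP_carnot = 6.486

6.486


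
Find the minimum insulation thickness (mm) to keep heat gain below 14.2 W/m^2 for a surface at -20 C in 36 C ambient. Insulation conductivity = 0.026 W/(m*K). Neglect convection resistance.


dT = 36 - (-20) = 56 K
thickness = k * dT / q_max * 1000
thickness = 0.026 * 56 / 14.2 * 1000
thickness = 102.5 mm

102.5


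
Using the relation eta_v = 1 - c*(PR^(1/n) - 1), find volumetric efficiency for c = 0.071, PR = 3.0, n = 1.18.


PR^(1/n) = 3.0^(1/1.18) = 2.53711438
eta_v = 1 - 0.071 * (2.53711438 - 1)
eta_v = 0.8909

0.8909


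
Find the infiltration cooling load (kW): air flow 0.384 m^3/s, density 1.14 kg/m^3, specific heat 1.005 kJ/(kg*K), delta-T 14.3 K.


Q = V_dot * rho * cp * dT
Q = 0.384 * 1.14 * 1.005 * 14.3
Q = 6.291 kW

6.291


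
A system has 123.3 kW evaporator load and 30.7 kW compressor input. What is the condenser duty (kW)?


Q_cond = Q_evap + W
Q_cond = 123.3 + 30.7
Q_cond = 154.0 kW

154.0


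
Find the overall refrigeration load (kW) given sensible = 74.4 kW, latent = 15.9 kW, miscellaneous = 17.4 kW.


Q_total = Q_s + Q_l + Q_misc
Q_total = 74.4 + 15.9 + 17.4
Q_total = 107.7 kW

107.7


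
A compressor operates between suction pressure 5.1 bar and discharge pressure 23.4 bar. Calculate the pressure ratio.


PR = P_high / P_low
PR = 23.4 / 5.1
PR = 4.588

4.588


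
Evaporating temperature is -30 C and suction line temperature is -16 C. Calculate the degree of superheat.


Superheat = T_suction - T_evap
Superheat = -16 - (-30)
Superheat = 14 K

14


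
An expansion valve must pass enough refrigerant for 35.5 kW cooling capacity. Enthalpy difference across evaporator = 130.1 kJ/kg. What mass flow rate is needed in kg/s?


m_dot = Q / dh
m_dot = 35.5 / 130.1
m_dot = 0.2729 kg/s

0.2729


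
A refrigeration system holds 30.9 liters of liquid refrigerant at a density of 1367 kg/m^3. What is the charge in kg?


Charge = V * rho / 1000
Charge = 30.9 * 1367 / 1000
Charge = 42.24 kg

42.24


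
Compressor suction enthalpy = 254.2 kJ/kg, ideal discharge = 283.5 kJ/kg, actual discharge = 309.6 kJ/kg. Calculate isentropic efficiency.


dh_ideal = 283.5 - 254.2 = 29.3 kJ/kg
dh_actual = 309.6 - 254.2 = 55.4 kJ/kg
eta_s = dh_ideal / dh_actual = 29.3 / 55.4
eta_s = 0.5289

0.5289


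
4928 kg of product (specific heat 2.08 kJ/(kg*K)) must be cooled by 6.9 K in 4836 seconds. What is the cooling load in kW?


Q = m * cp * dT / t
Q = 4928 * 2.08 * 6.9 / 4836
Q = 14.625 kW

14.625


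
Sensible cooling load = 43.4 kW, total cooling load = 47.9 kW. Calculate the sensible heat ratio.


SHR = Q_sensible / Q_total
SHR = 43.4 / 47.9
SHR = 0.906

0.906


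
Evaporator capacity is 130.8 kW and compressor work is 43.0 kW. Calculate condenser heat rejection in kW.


Q_cond = Q_evap + W
Q_cond = 130.8 + 43.0
Q_cond = 173.8 kW

173.8


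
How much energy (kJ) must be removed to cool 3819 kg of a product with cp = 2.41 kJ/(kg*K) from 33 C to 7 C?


dT = 33 - (7) = 26 K
Q = m * cp * dT = 3819 * 2.41 * 26
Q = 239299 kJ

239299


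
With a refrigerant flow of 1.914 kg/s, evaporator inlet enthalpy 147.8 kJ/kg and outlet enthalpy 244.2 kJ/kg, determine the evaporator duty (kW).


dh = 244.2 - 147.8 = 96.4 kJ/kg
Q_evap = m_dot * dh = 1.914 * 96.4
Q_evap = 184.51 kW

184.51


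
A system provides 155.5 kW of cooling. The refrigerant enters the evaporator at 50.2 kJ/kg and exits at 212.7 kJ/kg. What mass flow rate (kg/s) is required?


dh = 212.7 - 50.2 = 162.5 kJ/kg
m_dot = Q / dh = 155.5 / 162.5 = 0.9569 kg/s

0.9569


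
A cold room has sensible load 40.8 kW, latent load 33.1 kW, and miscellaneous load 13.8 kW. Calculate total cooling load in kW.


Q_total = Q_s + Q_l + Q_misc
Q_total = 40.8 + 33.1 + 13.8
Q_total = 87.7 kW

87.7


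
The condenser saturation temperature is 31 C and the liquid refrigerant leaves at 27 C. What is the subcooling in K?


Subcooling = T_cond - T_liquid
Subcooling = 31 - 27
Subcooling = 4 K

4


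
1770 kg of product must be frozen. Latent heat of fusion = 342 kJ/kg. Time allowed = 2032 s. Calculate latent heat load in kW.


Q_lat = m * h_fg / t
Q_lat = 1770 * 342 / 2032
Q_lat = 297.9 kW

297.9


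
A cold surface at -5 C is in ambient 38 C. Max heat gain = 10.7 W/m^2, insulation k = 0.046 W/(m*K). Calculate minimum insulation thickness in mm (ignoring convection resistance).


dT = 38 - (-5) = 43 K
thickness = k * dT / q_max * 1000
thickness = 0.046 * 43 / 10.7 * 1000
thickness = 184.9 mm

184.9


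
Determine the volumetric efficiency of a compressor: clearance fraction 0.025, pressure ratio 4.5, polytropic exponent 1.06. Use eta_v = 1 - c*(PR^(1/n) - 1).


PR^(1/n) = 4.5^(1/1.06) = 4.1327413
eta_v = 1 - 0.025 * (4.1327413 - 1)
eta_v = 0.9217

0.9217


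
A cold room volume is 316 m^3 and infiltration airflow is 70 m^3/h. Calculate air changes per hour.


ACH = flow / volume
ACH = 70 / 316
ACH = 0.222

0.222


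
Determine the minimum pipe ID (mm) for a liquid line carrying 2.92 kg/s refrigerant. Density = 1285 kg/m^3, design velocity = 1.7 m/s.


A = m_dot / (rho * v) = 2.92 / (1285 * 1.7) = 0.001336690318 m^2
d = sqrt(4*A/pi) * 1000
d = 41.3 mm

41.3


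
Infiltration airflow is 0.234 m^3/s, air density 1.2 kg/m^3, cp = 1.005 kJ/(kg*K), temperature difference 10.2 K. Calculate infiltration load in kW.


Q = V_dot * rho * cp * dT
Q = 0.234 * 1.2 * 1.005 * 10.2
Q = 2.878 kW

2.878


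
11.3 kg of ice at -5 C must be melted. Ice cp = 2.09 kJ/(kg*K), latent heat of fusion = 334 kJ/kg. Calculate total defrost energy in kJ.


Sensible heat = cp * dT = 2.09 * 5 = 10.45 kJ/kg
Total per kg = 10.45 + 334 = 344.45 kJ/kg
Q = m * total = 11.3 * 344.45
Q = 3892.3 kJ

3892.3


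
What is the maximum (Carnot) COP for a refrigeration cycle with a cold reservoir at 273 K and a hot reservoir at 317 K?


dT = 317 - 273 = 44 K
COP_carnot = T_cold / dT = 273 / 44
COP_carnot = 6.205

6.205


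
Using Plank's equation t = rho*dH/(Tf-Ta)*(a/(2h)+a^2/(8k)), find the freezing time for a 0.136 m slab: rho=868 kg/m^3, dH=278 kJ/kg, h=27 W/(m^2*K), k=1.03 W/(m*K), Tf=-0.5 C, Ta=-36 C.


dT = -0.5 - (-36) = 35.5 K
term1 = a/(2h) = 0.136/(2*27) = 0.002518518519
term2 = a^2/(8k) = 0.136^2/(8*1.03) = 0.002244660194
t = rho*dH*1000/dT * (term1 + term2)
t = 868*278*1000/35.5 * (0.002518518519 + 0.002244660194)
t = 32377 s

32377


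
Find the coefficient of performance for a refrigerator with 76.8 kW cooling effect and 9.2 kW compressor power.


COP = Q_evap / W
COP = 76.8 / 9.2
COP = 8.348

8.348


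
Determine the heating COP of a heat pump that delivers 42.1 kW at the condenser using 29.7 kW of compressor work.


COP_hp = Q_cond / W
COP_hp = 42.1 / 29.7
COP_hp = 1.418

1.418


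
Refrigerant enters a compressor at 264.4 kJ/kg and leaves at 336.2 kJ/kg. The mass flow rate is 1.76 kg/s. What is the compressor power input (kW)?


dh = 336.2 - 264.4 = 71.8 kJ/kg
W = m_dot * dh = 1.76 * 71.8 = 126.37 kW

126.37


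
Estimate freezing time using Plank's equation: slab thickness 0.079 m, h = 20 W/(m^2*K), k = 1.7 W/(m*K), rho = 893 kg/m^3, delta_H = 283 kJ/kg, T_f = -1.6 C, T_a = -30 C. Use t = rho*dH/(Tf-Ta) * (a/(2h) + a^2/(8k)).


dT = -1.6 - (-30) = 28.4 K
term1 = a/(2h) = 0.079/(2*20) = 0.001975
term2 = a^2/(8k) = 0.079^2/(8*1.7) = 0.0004588970588
t = rho*dH*1000/dT * (term1 + term2)
t = 893*283*1000/28.4 * (0.001975 + 0.0004588970588)
t = 21658 s

21658


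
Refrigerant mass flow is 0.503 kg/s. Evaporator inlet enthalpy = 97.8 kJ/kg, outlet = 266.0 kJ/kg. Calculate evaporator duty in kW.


dh = 266.0 - 97.8 = 168.2 kJ/kg
Q_evap = m_dot * dh = 0.503 * 168.2
Q_evap = 84.6 kW

84.6


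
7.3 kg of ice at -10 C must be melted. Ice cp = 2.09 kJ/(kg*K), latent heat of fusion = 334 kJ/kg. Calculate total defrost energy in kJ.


Sensible heat = cp * dT = 2.09 * 10 = 20.9 kJ/kg
Total per kg = 20.9 + 334 = 354.9 kJ/kg
Q = m * total = 7.3 * 354.9
Q = 2590.8 kJ

2590.8


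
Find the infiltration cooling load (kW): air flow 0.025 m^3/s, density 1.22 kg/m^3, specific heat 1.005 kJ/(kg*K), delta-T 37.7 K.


Q = V_dot * rho * cp * dT
Q = 0.025 * 1.22 * 1.005 * 37.7
Q = 1.156 kW

1.156


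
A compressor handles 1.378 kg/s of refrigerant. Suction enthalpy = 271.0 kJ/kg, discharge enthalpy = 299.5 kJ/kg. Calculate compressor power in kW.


dh = 299.5 - 271.0 = 28.5 kJ/kg
W = m_dot * dh = 1.378 * 28.5 = 39.27 kW

39.27


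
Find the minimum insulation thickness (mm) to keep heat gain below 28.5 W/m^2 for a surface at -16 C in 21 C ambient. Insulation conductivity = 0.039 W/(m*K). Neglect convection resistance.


dT = 21 - (-16) = 37 K
thickness = k * dT / q_max * 1000
thickness = 0.039 * 37 / 28.5 * 1000
thickness = 50.6 mm

50.6


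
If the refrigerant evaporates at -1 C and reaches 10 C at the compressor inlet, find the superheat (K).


Superheat = T_suction - T_evap
Superheat = 10 - (-1)
Superheat = 11 K

11


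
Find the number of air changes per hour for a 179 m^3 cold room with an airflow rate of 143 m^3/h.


ACH = flow / volume
ACH = 143 / 179
ACH = 0.799

0.799
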